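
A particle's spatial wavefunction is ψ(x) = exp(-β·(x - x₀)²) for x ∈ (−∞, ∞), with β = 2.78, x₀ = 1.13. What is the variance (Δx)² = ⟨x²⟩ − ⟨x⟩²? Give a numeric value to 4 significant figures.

Compute ⟨x⟩ and ⟨x²⟩ separately, then (Δx)² = ⟨x²⟩ − ⟨x⟩².
Gaussian moments (u = x − x₀): ∫u^(2j)·e^(−2βu²) du = (2j−1)!!/(4β)^j · √(π/(2β)), odd powers integrate to 0; here √(π/(2β)) = 0.75169.
Normalization: ∫|ψ|² dx = 0.75169.
⟨x⟩ = 1.1300 and ⟨x²⟩ = 1.3668.
(Δx)² = 1.3668 − (1.1300)² = 0.089928.

0.08993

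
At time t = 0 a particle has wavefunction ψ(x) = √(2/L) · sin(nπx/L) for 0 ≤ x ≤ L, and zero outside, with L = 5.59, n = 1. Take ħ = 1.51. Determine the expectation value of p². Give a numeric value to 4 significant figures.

p² ψ = −ħ² d²ψ/dx²; ⟨p²⟩ = −ħ² ∫ ψ*·ψ'' dx.
d/dx sin(nπx/L) = (nπ/L)·cos(nπx/L) and d²/dx² sin(nπx/L) = −(nπ/L)²·sin(nπx/L); on 0 ≤ x ≤ L, ∫sin²(nπx/L) dx = L/2 and ∫sin(nπx/L)·cos(nπx/L) dx = 0.
⟨p²⟩ = 0.72016.

0.7202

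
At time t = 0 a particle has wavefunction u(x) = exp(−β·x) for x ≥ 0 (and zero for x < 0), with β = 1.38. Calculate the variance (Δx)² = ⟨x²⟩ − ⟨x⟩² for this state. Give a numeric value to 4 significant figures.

0.1313

Compute ⟨x⟩ and ⟨x²⟩ separately, then (Δx)² = ⟨x²⟩ − ⟨x⟩².
Every integrand reduces to terms xʲ·e^(−2βx) on [0, ∞); use ∫₀^∞ xʲ·e^(−2βx) dx = j!/(2β)^(j+1).
Normalization: ∫|u|² dx = 0.36232.
⟨x⟩ = 0.36232 and ⟨x²⟩ = 0.26255.
(Δx)² = 0.26255 − (0.36232)² = 0.13127.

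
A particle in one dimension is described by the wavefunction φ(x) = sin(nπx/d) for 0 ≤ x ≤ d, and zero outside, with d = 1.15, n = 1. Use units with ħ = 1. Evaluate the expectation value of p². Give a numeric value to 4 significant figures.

p² φ = −ħ² d²φ/dx²; ⟨p²⟩ = −ħ² ∫ φ*·φ'' dx / ∫|φ|² dx.
d/dx sin(nπx/d) = (nπ/d)·cos(nπx/d) and d²/dx² sin(nπx/d) = −(nπ/d)²·sin(nπx/d); on 0 ≤ x ≤ d, ∫sin²(nπx/d) dx = d/2 and ∫sin(nπx/d)·cos(nπx/d) dx = 0.
State is unnormalized: ∫|φ|² dx = 0.57500, and ∫φ*·(−ħ² φ'') dx = 4.2911, so ⟨p²⟩ = 4.2911 / 0.57500.
⟨p²⟩ = 7.4628.

7.463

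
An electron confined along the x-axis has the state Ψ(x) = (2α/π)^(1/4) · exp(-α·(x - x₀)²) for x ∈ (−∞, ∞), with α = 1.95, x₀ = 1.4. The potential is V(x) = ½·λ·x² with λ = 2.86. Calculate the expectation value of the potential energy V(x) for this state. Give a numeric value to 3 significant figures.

⟨V⟩ = ∫ V(x)·|Ψ|² dx.
Gaussian moments (u = x − x₀): ∫u^(2j)·e^(−2αu²) du = (2j−1)!!/(4α)^j · √(π/(2α)), odd powers integrate to 0; here √(π/(2α)) = 0.89752.
⟨V⟩ = 2.9861.

2.99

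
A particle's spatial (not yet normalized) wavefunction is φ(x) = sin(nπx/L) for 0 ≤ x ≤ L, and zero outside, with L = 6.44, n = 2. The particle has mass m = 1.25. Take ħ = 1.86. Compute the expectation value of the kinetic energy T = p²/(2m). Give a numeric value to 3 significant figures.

1.32

T = −(ħ²/2m) d²/dx², so ⟨T⟩ = −(ħ²/2m) ∫ φ*·φ'' dx / ∫|φ|² dx; with m = 1.25.
d/dx sin(nπx/L) = (nπ/L)·cos(nπx/L) and d²/dx² sin(nπx/L) = −(nπ/L)²·sin(nπx/L); on 0 ≤ x ≤ L, ∫sin²(nπx/L) dx = L/2 and ∫sin(nπx/L)·cos(nπx/L) dx = 0.
State is unnormalized: ∫|φ|² dx = 3.2200, and ∫φ*·(−ħ²/2m · φ'') dx = 4.2416, so ⟨T⟩ = 4.2416 / 3.2200.
⟨T⟩ = 1.3173.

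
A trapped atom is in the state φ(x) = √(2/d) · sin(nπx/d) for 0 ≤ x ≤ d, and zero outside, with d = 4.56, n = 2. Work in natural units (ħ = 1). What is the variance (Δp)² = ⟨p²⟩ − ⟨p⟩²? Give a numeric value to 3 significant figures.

Compute ⟨p⟩ and ⟨p²⟩ separately; (Δp)² = ⟨p²⟩ − ⟨p⟩².
d/dx sin(nπx/d) = (nπ/d)·cos(nπx/d) and d²/dx² sin(nπx/d) = −(nπ/d)²·sin(nπx/d); on 0 ≤ x ≤ d, ∫sin²(nπx/d) dx = d/2 and ∫sin(nπx/d)·cos(nπx/d) dx = 0.
⟨p⟩ = 0.0000 and ⟨p²⟩ = 1.8986.
(Δp)² = 1.8986 − (0.0000)² = 1.8986.

1.90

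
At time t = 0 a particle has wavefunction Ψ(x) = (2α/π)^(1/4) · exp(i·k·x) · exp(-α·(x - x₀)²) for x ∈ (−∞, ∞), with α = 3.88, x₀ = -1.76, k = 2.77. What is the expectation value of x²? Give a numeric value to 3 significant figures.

3.16

⟨x²⟩ = ∫ x²·|Ψ|² dx (integrals over the domain).
Gaussian moments (u = x − x₀): ∫u^(2j)·e^(−2αu²) du = (2j−1)!!/(4α)^j · √(π/(2α)), odd powers integrate to 0; here √(π/(2α)) = 0.63627.
⟨x²⟩ = 3.1620.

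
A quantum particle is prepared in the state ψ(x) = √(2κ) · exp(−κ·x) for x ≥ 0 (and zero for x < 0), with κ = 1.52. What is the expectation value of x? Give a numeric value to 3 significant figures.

⟨x⟩ = ∫ x·|ψ|² dx (integrals over the domain).
Every integrand reduces to terms xʲ·e^(−2κx) on [0, ∞); use ∫₀^∞ xʲ·e^(−2κx) dx = j!/(2κ)^(j+1).
⟨x⟩ = 0.32895.

0.329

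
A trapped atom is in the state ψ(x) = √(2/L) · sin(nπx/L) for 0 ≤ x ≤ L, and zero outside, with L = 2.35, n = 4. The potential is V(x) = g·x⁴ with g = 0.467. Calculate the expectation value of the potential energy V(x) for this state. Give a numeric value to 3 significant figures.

⟨V⟩ = ∫ V(x)·|ψ|² dx.
With sin²θ = (1 − cos2θ)/2 on 0 ≤ x ≤ L: ∫sin²(nπx/L) dx = L/2, ∫x·sin²(nπx/L) dx = L²/4, ∫x²·sin²(nπx/L) dx = L³·(1/6 − 1/(4n²π²)); higher powers xᵏ the same way, integrating xᵏ·cos(2nπx/L) by parts.
⟨V⟩ = 2.7592.

2.76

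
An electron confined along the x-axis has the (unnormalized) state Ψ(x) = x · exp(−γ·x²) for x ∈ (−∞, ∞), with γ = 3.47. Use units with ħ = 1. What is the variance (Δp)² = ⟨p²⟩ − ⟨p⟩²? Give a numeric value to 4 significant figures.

Compute ⟨p⟩ and ⟨p²⟩ separately; (Δp)² = ⟨p²⟩ − ⟨p⟩².
Expand each integrand as polynomial × e^(−2γx²) and use ∫x^(2j)·e^(−2γx²) dx = (2j−1)!!/(4γ)^j · √(π/(2γ)), odd powers → 0; here √(π/(2γ)) = 0.67281. Differentiate with the product rule, d/dx e^(−γx²) = −2γx·e^(−γx²).
Normalization: ∫|Ψ|² dx = 0.048474.
⟨p⟩ = 0.0000 and ⟨p²⟩ = 10.410.
(Δp)² = 10.410 − (0.0000)² = 10.410.

10.41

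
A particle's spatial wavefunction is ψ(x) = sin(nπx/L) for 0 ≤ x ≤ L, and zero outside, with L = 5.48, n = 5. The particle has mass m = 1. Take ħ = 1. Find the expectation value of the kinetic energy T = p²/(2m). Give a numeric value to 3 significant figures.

4.11

T = −(ħ²/2m) d²/dx², so ⟨T⟩ = −(ħ²/2m) ∫ ψ*·ψ'' dx / ∫|ψ|² dx; with m = 1.
d/dx sin(nπx/L) = (nπ/L)·cos(nπx/L) and d²/dx² sin(nπx/L) = −(nπ/L)²·sin(nπx/L); on 0 ≤ x ≤ L, ∫sin²(nπx/L) dx = L/2 and ∫sin(nπx/L)·cos(nπx/L) dx = 0.
State is unnormalized: ∫|ψ|² dx = 2.7400, and ∫ψ*·(−ħ²/2m · ψ'') dx = 11.256, so ⟨T⟩ = 11.256 / 2.7400.
⟨T⟩ = 4.1082.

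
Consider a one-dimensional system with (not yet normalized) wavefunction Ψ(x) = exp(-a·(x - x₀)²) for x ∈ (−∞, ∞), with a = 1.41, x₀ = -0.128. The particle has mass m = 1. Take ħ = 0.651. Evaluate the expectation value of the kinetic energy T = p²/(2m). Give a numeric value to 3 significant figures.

T = −(ħ²/2m) d²/dx², so ⟨T⟩ = −(ħ²/2m) ∫ Ψ*·Ψ'' dx / ∫|Ψ|² dx; with m = 1.
Gaussian moments (u = x − x₀): ∫u^(2j)·e^(−2au²) du = (2j−1)!!/(4a)^j · √(π/(2a)), odd powers integrate to 0; here √(π/(2a)) = 1.0555. Derivatives: d/dx e^(−au²) = −2au·e^(−au²), d²/dx² e^(−au²) = (4a²u² − 2a)·e^(−au²).
State is unnormalized: ∫|Ψ|² dx = 1.0555, and ∫Ψ*·(−ħ²/2m · Ψ'') dx = 0.31536, so ⟨T⟩ = 0.31536 / 1.0555.
⟨T⟩ = 0.29878.

0.299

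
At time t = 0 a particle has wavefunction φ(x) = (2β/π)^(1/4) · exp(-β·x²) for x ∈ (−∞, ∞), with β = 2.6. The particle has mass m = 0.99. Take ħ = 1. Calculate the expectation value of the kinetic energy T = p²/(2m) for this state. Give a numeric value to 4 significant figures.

1.313

T = −(ħ²/2m) d²/dx², so ⟨T⟩ = −(ħ²/2m) ∫ φ*·φ'' dx; with m = 0.99.
Gaussian moments: ∫x^(2j)·e^(−2βx²) dx = (2j−1)!!/(4β)^j · √(π/(2β)), odd powers integrate to 0; here √(π/(2β)) = 0.77727. Derivatives: d/dx e^(−βx²) = −2βx·e^(−βx²), d²/dx² e^(−βx²) = (4β²x² − 2β)·e^(−βx²).
⟨T⟩ = 1.3131.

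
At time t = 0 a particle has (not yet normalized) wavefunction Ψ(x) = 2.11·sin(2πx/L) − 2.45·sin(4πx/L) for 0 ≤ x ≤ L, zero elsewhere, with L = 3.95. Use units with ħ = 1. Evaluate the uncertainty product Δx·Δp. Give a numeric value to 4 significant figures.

1.843

Δx = √(⟨x²⟩−⟨x⟩²), Δp = √(⟨p²⟩−⟨p⟩²).
On 0 ≤ x ≤ L (j ≠ l): ∫sin²(jπx/L) dx = L/2, ∫sin(jπx/L)·sin(lπx/L) dx = 0; diagonal moments ∫x·sin²(jπx/L) dx = L²/4, ∫x²·sin²(jπx/L) dx = L³·(1/6 − 1/(4j²π²)); cross terms ∫x·sin(jπx/L)·sin(lπx/L) dx = 0 for j + l even and −4jlL²/(π²(j² − l²)²) for j + l odd, ∫x²·sin(jπx/L)·sin(lπx/L) dx = (−1)^(j+l)·4jlL³/(π²(j² − l²)²); higher powers the same way via product-to-sum and parts. d²/dx² sin(jπx/L) = −(jπ/L)²·sin(jπx/L); on 0 ≤ x ≤ L, ∫sin²(jπx/L) dx = L/2 and ∫sin(jπx/L)·sin(lπx/L) dx = 0 for j ≠ l, so only diagonal terms survive in ∫|Ψ|² and ∫Ψ·Ψ″; ∫Ψ·Ψ′ dx = [Ψ²/2] between the walls = 0.
Normalization: ∫|Ψ|² dx = 20.648.
⟨x⟩ = 1.9750, ⟨x²⟩ = 4.3935 ⇒ Δx = 0.70204.
⟨p⟩ = 0.0000, ⟨p²⟩ = 6.8885 ⇒ Δp = 2.6246.
Δx·Δp = 1.8426.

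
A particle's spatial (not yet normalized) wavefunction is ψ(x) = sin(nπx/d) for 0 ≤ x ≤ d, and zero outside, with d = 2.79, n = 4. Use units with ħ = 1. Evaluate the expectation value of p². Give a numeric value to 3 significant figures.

p² ψ = −ħ² d²ψ/dx²; ⟨p²⟩ = −ħ² ∫ ψ*·ψ'' dx / ∫|ψ|² dx.
d/dx sin(nπx/d) = (nπ/d)·cos(nπx/d) and d²/dx² sin(nπx/d) = −(nπ/d)²·sin(nπx/d); on 0 ≤ x ≤ d, ∫sin²(nπx/d) dx = d/2 and ∫sin(nπx/d)·cos(nπx/d) dx = 0.
State is unnormalized: ∫|ψ|² dx = 1.3950, and ∫ψ*·(−ħ² ψ'') dx = 28.300, so ⟨p²⟩ = 28.300 / 1.3950.
⟨p²⟩ = 20.287.

20.3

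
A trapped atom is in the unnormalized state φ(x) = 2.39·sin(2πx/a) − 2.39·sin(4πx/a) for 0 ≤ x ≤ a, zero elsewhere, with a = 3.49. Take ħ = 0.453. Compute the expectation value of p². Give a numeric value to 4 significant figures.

1.663

p² φ = −ħ² d²φ/dx²; ⟨p²⟩ = −ħ² ∫ φ*·φ'' dx / ∫|φ|² dx.
d²/dx² sin(jπx/a) = −(jπ/a)²·sin(jπx/a); on 0 ≤ x ≤ a, ∫sin²(jπx/a) dx = a/2 and ∫sin(jπx/a)·sin(lπx/a) dx = 0 for j ≠ l, so only diagonal terms survive in ∫|φ|² and ∫φ·φ″; ∫φ·φ′ dx = [φ²/2] between the walls = 0.
State is unnormalized: ∫|φ|² dx = 19.935, and ∫φ*·(−ħ² φ'') dx = 33.149, so ⟨p²⟩ = 33.149 / 19.935.
⟨p²⟩ = 1.6628.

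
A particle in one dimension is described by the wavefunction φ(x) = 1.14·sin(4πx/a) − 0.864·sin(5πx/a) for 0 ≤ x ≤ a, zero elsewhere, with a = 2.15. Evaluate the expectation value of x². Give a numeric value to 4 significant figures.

⟨x²⟩ = ∫ x²·|φ|² dx / ∫|φ|² dx (integrals over the domain).
On 0 ≤ x ≤ a (j ≠ l): ∫sin²(jπx/a) dx = a/2, ∫sin(jπx/a)·sin(lπx/a) dx = 0; diagonal moments ∫x·sin²(jπx/a) dx = a²/4, ∫x²·sin²(jπx/a) dx = a³·(1/6 − 1/(4j²π²)); cross terms ∫x·sin(jπx/a)·sin(lπx/a) dx = 0 for j + l even and −4jla²/(π²(j² − l²)²) for j + l odd, ∫x²·sin(jπx/a)·sin(lπx/a) dx = (−1)^(j+l)·4jla³/(π²(j² − l²)²); higher powers the same way via product-to-sum and parts.
State is unnormalized: ∫|φ|² dx = 2.1996, and ∫φ*·x²·φ dx = 5.3203, so ⟨x²⟩ = 5.3203 / 2.1996.
⟨x²⟩ = 2.4188.

2.419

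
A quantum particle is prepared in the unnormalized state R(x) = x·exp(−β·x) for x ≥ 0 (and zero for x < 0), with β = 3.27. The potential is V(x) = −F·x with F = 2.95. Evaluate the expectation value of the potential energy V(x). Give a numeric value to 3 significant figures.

⟨V⟩ = ∫ V(x)·|R|² dx / ∫|R|² dx.
Every integrand reduces to terms xʲ·e^(−2βx) on [0, ∞); use ∫₀^∞ xʲ·e^(−2βx) dx = j!/(2β)^(j+1).
State is unnormalized: ∫|R|² dx = 0.0071498, and ∫R*·V(x)·R dx = -0.0096753, so ⟨V⟩ = -0.0096753 / 0.0071498.
⟨V⟩ = -1.3532.

-1.35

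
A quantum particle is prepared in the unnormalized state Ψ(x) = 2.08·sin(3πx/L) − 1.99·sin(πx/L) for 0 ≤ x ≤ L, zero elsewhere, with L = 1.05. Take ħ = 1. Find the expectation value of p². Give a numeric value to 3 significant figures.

p² Ψ = −ħ² d²Ψ/dx²; ⟨p²⟩ = −ħ² ∫ Ψ*·Ψ'' dx / ∫|Ψ|² dx.
d²/dx² sin(jπx/L) = −(jπ/L)²·sin(jπx/L); on 0 ≤ x ≤ L, ∫sin²(jπx/L) dx = L/2 and ∫sin(jπx/L)·sin(lπx/L) dx = 0 for j ≠ l, so only diagonal terms survive in ∫|Ψ|² and ∫Ψ·Ψ″; ∫Ψ·Ψ′ dx = [Ψ²/2] between the walls = 0.
State is unnormalized: ∫|Ψ|² dx = 4.3504, and ∫Ψ*·(−ħ² Ψ'') dx = 201.61, so ⟨p²⟩ = 201.61 / 4.3504.
⟨p²⟩ = 46.343.

46.3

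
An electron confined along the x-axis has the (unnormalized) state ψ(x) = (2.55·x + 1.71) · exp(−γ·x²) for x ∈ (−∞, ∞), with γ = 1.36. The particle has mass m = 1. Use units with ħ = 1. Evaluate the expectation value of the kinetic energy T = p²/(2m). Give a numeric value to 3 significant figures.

T = −(ħ²/2m) d²/dx², so ⟨T⟩ = −(ħ²/2m) ∫ ψ*·ψ'' dx / ∫|ψ|² dx; with m = 1.
Expand each integrand as polynomial × e^(−2γx²) and use ∫x^(2j)·e^(−2γx²) dx = (2j−1)!!/(4γ)^j · √(π/(2γ)), odd powers → 0; here √(π/(2γ)) = 1.0747. Differentiate with the product rule, d/dx e^(−γx²) = −2γx·e^(−γx²).
State is unnormalized: ∫|ψ|² dx = 4.4272, and ∫ψ*·(−ħ²/2m · ψ'') dx = 4.7575, so ⟨T⟩ = 4.7575 / 4.4272.
⟨T⟩ = 1.0746.

1.07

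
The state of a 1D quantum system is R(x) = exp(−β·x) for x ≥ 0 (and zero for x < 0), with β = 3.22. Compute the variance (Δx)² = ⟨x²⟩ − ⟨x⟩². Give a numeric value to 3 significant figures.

Compute ⟨x⟩ and ⟨x²⟩ separately, then (Δx)² = ⟨x²⟩ − ⟨x⟩².
Every integrand reduces to terms xʲ·e^(−2βx) on [0, ∞); use ∫₀^∞ xʲ·e^(−2βx) dx = j!/(2β)^(j+1).
Normalization: ∫|R|² dx = 0.15528.
⟨x⟩ = 0.15528 and ⟨x²⟩ = 0.048223.
(Δx)² = 0.048223 − (0.15528)² = 0.024112.

0.0241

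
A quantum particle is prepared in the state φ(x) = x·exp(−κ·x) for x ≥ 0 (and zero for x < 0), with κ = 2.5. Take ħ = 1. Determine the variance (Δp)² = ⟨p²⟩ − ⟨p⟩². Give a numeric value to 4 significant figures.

Compute ⟨p⟩ and ⟨p²⟩ separately; (Δp)² = ⟨p²⟩ − ⟨p⟩².
Differentiate x·exp(−κ·x) with the product rule; every integrand then reduces to terms xʲ·e^(−2κx) on [0, ∞), with ∫₀^∞ xʲ·e^(−2κx) dx = j!/(2κ)^(j+1).
Normalization: ∫|φ|² dx = 0.016000.
⟨p⟩ = 0.0000 and ⟨p²⟩ = 6.2500.
(Δp)² = 6.2500 − (0.0000)² = 6.2500.

6.250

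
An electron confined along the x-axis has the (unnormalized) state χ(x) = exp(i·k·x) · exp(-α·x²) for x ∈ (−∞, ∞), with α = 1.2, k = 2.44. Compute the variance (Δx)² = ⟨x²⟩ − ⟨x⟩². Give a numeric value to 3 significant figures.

0.208

Compute ⟨x⟩ and ⟨x²⟩ separately, then (Δx)² = ⟨x²⟩ − ⟨x⟩².
Gaussian moments: ∫x^(2j)·e^(−2αx²) dx = (2j−1)!!/(4α)^j · √(π/(2α)), odd powers integrate to 0; here √(π/(2α)) = 1.1441.
Normalization: ∫|χ|² dx = 1.1441.
⟨x⟩ = 0.0000 and ⟨x²⟩ = 0.20833.
(Δx)² = 0.20833 − (0.0000)² = 0.20833.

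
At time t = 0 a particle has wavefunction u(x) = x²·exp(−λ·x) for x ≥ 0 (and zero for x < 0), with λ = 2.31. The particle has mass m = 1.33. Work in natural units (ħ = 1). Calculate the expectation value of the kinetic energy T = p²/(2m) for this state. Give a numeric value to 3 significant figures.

T = −(ħ²/2m) d²/dx², so ⟨T⟩ = −(ħ²/2m) ∫ u*·u'' dx / ∫|u|² dx; with m = 1.33.
Differentiate x²·exp(−λ·x) with the product rule; every integrand then reduces to terms xʲ·e^(−2λx) on [0, ∞), with ∫₀^∞ xʲ·e^(−2λx) dx = j!/(2λ)^(j+1).
State is unnormalized: ∫|u|² dx = 0.011403, and ∫u*·(−ħ²/2m · u'') dx = 0.0076247, so ⟨T⟩ = 0.0076247 / 0.011403.
⟨T⟩ = 0.66868.

0.669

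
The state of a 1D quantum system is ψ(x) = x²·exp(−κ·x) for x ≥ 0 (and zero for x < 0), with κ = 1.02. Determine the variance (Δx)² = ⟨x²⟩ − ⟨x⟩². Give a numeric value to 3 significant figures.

Compute ⟨x⟩ and ⟨x²⟩ separately, then (Δx)² = ⟨x²⟩ − ⟨x⟩².
Every integrand reduces to terms xʲ·e^(−2κx) on [0, ∞); use ∫₀^∞ xʲ·e^(−2κx) dx = j!/(2κ)^(j+1).
Normalization: ∫|ψ|² dx = 0.67930.
⟨x⟩ = 2.4510 and ⟨x²⟩ = 7.2088.
(Δx)² = 7.2088 − (2.4510)² = 1.2015.

1.20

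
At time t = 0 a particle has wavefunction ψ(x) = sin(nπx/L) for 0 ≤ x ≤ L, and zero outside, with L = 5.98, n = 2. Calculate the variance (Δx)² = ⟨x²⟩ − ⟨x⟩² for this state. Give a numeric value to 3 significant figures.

Compute ⟨x⟩ and ⟨x²⟩ separately, then (Δx)² = ⟨x²⟩ − ⟨x⟩².
With sin²θ = (1 − cos2θ)/2 on 0 ≤ x ≤ L: ∫sin²(nπx/L) dx = L/2, ∫x·sin²(nπx/L) dx = L²/4, ∫x²·sin²(nπx/L) dx = L³·(1/6 − 1/(4n²π²)); higher powers xᵏ the same way, integrating xᵏ·cos(2nπx/L) by parts.
Normalization: ∫|ψ|² dx = 2.9900.
⟨x⟩ = 2.9900 and ⟨x²⟩ = 11.467.
(Δx)² = 11.467 − (2.9900)² = 2.5271.

2.53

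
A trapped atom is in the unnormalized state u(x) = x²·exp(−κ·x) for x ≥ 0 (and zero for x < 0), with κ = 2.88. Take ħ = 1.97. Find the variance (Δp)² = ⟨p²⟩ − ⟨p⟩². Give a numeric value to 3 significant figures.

Compute ⟨p⟩ and ⟨p²⟩ separately; (Δp)² = ⟨p²⟩ − ⟨p⟩².
Differentiate x²·exp(−κ·x) with the product rule; every integrand then reduces to terms xʲ·e^(−2κx) on [0, ∞), with ∫₀^∞ xʲ·e^(−2κx) dx = j!/(2κ)^(j+1).
Normalization: ∫|u|² dx = 0.0037853.
⟨p⟩ = 0.0000 and ⟨p²⟩ = 10.730.
(Δp)² = 10.730 − (0.0000)² = 10.730.

10.7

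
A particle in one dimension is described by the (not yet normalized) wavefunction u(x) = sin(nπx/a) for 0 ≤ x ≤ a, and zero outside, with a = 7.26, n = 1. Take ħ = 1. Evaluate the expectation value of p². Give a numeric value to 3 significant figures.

0.187

p² u = −ħ² d²u/dx²; ⟨p²⟩ = −ħ² ∫ u*·u'' dx / ∫|u|² dx.
d/dx sin(nπx/a) = (nπ/a)·cos(nπx/a) and d²/dx² sin(nπx/a) = −(nπ/a)²·sin(nπx/a); on 0 ≤ x ≤ a, ∫sin²(nπx/a) dx = a/2 and ∫sin(nπx/a)·cos(nπx/a) dx = 0.
State is unnormalized: ∫|u|² dx = 3.6300, and ∫u*·(−ħ² u'') dx = 0.67972, so ⟨p²⟩ = 0.67972 / 3.6300.
⟨p²⟩ = 0.18725.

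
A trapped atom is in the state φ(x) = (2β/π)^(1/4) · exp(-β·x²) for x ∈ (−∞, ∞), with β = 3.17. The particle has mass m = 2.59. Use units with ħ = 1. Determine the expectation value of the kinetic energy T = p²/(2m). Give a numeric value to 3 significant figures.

0.612

T = −(ħ²/2m) d²/dx², so ⟨T⟩ = −(ħ²/2m) ∫ φ*·φ'' dx; with m = 2.59.
Gaussian moments: ∫x^(2j)·e^(−2βx²) dx = (2j−1)!!/(4β)^j · √(π/(2β)), odd powers integrate to 0; here √(π/(2β)) = 0.70393. Derivatives: d/dx e^(−βx²) = −2βx·e^(−βx²), d²/dx² e^(−βx²) = (4β²x² − 2β)·e^(−βx²).
⟨T⟩ = 0.61197.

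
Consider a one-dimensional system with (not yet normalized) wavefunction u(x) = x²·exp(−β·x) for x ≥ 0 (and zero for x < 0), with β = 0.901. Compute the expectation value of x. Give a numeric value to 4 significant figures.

2.775

⟨x⟩ = ∫ x·|u|² dx / ∫|u|² dx (integrals over the domain).
Every integrand reduces to terms xʲ·e^(−2βx) on [0, ∞); use ∫₀^∞ xʲ·e^(−2βx) dx = j!/(2β)^(j+1).
State is unnormalized: ∫|u|² dx = 1.2631, and ∫u*·x·u dx = 3.5047, so ⟨x⟩ = 3.5047 / 1.2631.
⟨x⟩ = 2.7747.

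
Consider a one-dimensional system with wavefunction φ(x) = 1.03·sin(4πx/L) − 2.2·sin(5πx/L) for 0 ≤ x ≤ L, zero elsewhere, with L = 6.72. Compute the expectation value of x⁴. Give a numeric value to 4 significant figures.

⟨x⁴⟩ = ∫ x⁴·|φ|² dx / ∫|φ|² dx (integrals over the domain).
On 0 ≤ x ≤ L (j ≠ l): ∫sin²(jπx/L) dx = L/2, ∫sin(jπx/L)·sin(lπx/L) dx = 0; diagonal moments ∫x·sin²(jπx/L) dx = L²/4, ∫x²·sin²(jπx/L) dx = L³·(1/6 − 1/(4j²π²)); cross terms ∫x·sin(jπx/L)·sin(lπx/L) dx = 0 for j + l even and −4jlL²/(π²(j² − l²)²) for j + l odd, ∫x²·sin(jπx/L)·sin(lπx/L) dx = (−1)^(j+l)·4jlL³/(π²(j² − l²)²); higher powers the same way via product-to-sum and parts.
State is unnormalized: ∫|φ|² dx = 19.827, and ∫φ*·x⁴·φ dx = 12688., so ⟨x⁴⟩ = 12688. / 19.827.
⟨x⁴⟩ = 639.91.

639.9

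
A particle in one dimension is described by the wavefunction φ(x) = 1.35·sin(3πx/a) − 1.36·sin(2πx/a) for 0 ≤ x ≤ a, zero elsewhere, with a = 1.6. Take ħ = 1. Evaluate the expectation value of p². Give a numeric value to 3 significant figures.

p² φ = −ħ² d²φ/dx²; ⟨p²⟩ = −ħ² ∫ φ*·φ'' dx / ∫|φ|² dx.
d²/dx² sin(jπx/a) = −(jπ/a)²·sin(jπx/a); on 0 ≤ x ≤ a, ∫sin²(jπx/a) dx = a/2 and ∫sin(jπx/a)·sin(lπx/a) dx = 0 for j ≠ l, so only diagonal terms survive in ∫|φ|² and ∫φ·φ″; ∫φ·φ′ dx = [φ²/2] between the walls = 0.
State is unnormalized: ∫|φ|² dx = 2.9377, and ∫φ*·(−ħ² φ'') dx = 73.408, so ⟨p²⟩ = 73.408 / 2.9377.
⟨p²⟩ = 24.988.

25.0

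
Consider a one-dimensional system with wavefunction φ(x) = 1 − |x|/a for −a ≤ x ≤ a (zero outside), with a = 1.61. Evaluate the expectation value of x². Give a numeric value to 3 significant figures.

0.259

⟨x²⟩ = ∫ x²·|φ|² dx / ∫|φ|² dx (integrals over the domain).
φ is even, so ∫ over [−a, a] = 2∫₀ᵃ with φ = 1 − x/a there: ∫₀ᵃ (1 − x/a)² dx = a/3, ∫₀ᵃ x²(1 − x/a)² dx = a³/30, ∫₀ᵃ x⁴(1 − x/a)² dx = a⁵/105.
State is unnormalized: ∫|φ|² dx = 1.0733, and ∫φ*·x²·φ dx = 0.27822, so ⟨x²⟩ = 0.27822 / 1.0733.
⟨x²⟩ = 0.25921.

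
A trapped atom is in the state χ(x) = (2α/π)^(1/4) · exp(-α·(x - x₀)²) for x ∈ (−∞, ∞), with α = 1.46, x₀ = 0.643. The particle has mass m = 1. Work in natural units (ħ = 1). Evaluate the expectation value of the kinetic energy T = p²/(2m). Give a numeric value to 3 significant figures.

0.730

T = −(ħ²/2m) d²/dx², so ⟨T⟩ = −(ħ²/2m) ∫ χ*·χ'' dx; with m = 1.
Gaussian moments (u = x − x₀): ∫u^(2j)·e^(−2αu²) du = (2j−1)!!/(4α)^j · √(π/(2α)), odd powers integrate to 0; here √(π/(2α)) = 1.0373. Derivatives: d/dx e^(−αu²) = −2αu·e^(−αu²), d²/dx² e^(−αu²) = (4α²u² − 2α)·e^(−αu²).
⟨T⟩ = 0.73000.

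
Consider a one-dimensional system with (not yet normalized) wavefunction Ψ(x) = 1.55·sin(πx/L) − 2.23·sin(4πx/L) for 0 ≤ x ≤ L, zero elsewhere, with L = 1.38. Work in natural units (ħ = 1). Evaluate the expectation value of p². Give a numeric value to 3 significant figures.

p² Ψ = −ħ² d²Ψ/dx²; ⟨p²⟩ = −ħ² ∫ Ψ*·Ψ'' dx / ∫|Ψ|² dx.
d²/dx² sin(jπx/L) = −(jπ/L)²·sin(jπx/L); on 0 ≤ x ≤ L, ∫sin²(jπx/L) dx = L/2 and ∫sin(jπx/L)·sin(lπx/L) dx = 0 for j ≠ l, so only diagonal terms survive in ∫|Ψ|² and ∫Ψ·Ψ″; ∫Ψ·Ψ′ dx = [Ψ²/2] between the walls = 0.
State is unnormalized: ∫|Ψ|² dx = 5.0890, and ∫Ψ*·(−ħ² Ψ'') dx = 293.12, so ⟨p²⟩ = 293.12 / 5.0890.
⟨p²⟩ = 57.598.

57.6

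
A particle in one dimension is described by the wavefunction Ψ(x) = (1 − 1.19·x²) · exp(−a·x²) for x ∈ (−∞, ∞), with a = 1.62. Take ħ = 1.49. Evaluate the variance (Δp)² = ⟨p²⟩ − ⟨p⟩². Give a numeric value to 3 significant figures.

7.86

Compute ⟨p⟩ and ⟨p²⟩ separately; (Δp)² = ⟨p²⟩ − ⟨p⟩².
Expand each integrand as polynomial × e^(−2ax²) and use ∫x^(2j)·e^(−2ax²) dx = (2j−1)!!/(4a)^j · √(π/(2a)), odd powers → 0; here √(π/(2a)) = 0.98470. Differentiate with the product rule, d/dx e^(−ax²) = −2ax·e^(−ax²).
Normalization: ∫|Ψ|² dx = 0.72266.
⟨p⟩ = 0.0000 and ⟨p²⟩ = 7.8575.
(Δp)² = 7.8575 − (0.0000)² = 7.8575.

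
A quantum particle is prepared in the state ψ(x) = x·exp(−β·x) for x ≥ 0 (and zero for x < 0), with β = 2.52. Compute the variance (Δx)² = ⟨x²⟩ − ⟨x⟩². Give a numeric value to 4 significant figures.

Compute ⟨x⟩ and ⟨x²⟩ separately, then (Δx)² = ⟨x²⟩ − ⟨x⟩².
Every integrand reduces to terms xʲ·e^(−2βx) on [0, ∞); use ∫₀^∞ xʲ·e^(−2βx) dx = j!/(2β)^(j+1).
Normalization: ∫|ψ|² dx = 0.015622.
⟨x⟩ = 0.59524 and ⟨x²⟩ = 0.47241.
(Δx)² = 0.47241 − (0.59524)² = 0.11810.

0.1181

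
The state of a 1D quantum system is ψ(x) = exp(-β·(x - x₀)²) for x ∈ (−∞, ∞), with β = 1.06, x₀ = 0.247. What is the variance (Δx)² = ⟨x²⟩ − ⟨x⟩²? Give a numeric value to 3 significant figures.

Compute ⟨x⟩ and ⟨x²⟩ separately, then (Δx)² = ⟨x²⟩ − ⟨x⟩².
Gaussian moments (u = x − x₀): ∫u^(2j)·e^(−2βu²) du = (2j−1)!!/(4β)^j · √(π/(2β)), odd powers integrate to 0; here √(π/(2β)) = 1.2173.
Normalization: ∫|ψ|² dx = 1.2173.
⟨x⟩ = 0.24700 and ⟨x²⟩ = 0.29686.
(Δx)² = 0.29686 − (0.24700)² = 0.23585.

0.236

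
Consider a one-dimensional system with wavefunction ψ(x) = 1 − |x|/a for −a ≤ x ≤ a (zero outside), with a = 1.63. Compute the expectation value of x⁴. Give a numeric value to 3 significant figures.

0.202

⟨x⁴⟩ = ∫ x⁴·|ψ|² dx / ∫|ψ|² dx (integrals over the domain).
ψ is even, so ∫ over [−a, a] = 2∫₀ᵃ with ψ = 1 − x/a there: ∫₀ᵃ (1 − x/a)² dx = a/3, ∫₀ᵃ x²(1 − x/a)² dx = a³/30, ∫₀ᵃ x⁴(1 − x/a)² dx = a⁵/105.
State is unnormalized: ∫|ψ|² dx = 1.0867, and ∫ψ*·x⁴·ψ dx = 0.21917, so ⟨x⁴⟩ = 0.21917 / 1.0867.
⟨x⁴⟩ = 0.20169.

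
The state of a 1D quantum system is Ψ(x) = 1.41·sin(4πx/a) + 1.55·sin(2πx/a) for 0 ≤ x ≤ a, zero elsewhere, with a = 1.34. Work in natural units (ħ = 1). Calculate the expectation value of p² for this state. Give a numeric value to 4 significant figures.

p² Ψ = −ħ² d²Ψ/dx²; ⟨p²⟩ = −ħ² ∫ Ψ*·Ψ'' dx / ∫|Ψ|² dx.
d²/dx² sin(jπx/a) = −(jπ/a)²·sin(jπx/a); on 0 ≤ x ≤ a, ∫sin²(jπx/a) dx = a/2 and ∫sin(jπx/a)·sin(lπx/a) dx = 0 for j ≠ l, so only diagonal terms survive in ∫|Ψ|² and ∫Ψ·Ψ″; ∫Ψ·Ψ′ dx = [Ψ²/2] between the walls = 0.
State is unnormalized: ∫|Ψ|² dx = 2.9417, and ∫Ψ*·(−ħ² Ψ'') dx = 152.54, so ⟨p²⟩ = 152.54 / 2.9417.
⟨p²⟩ = 51.853.

51.85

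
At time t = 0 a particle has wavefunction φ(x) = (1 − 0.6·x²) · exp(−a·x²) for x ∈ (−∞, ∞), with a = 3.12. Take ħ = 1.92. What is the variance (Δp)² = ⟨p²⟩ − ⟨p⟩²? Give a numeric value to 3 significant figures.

Compute ⟨p⟩ and ⟨p²⟩ separately; (Δp)² = ⟨p²⟩ − ⟨p⟩².
Expand each integrand as polynomial × e^(−2ax²) and use ∫x^(2j)·e^(−2ax²) dx = (2j−1)!!/(4a)^j · √(π/(2a)), odd powers → 0; here √(π/(2a)) = 0.70955. Differentiate with the product rule, d/dx e^(−ax²) = −2ax·e^(−ax²).
Normalization: ∫|φ|² dx = 0.64624.
⟨p⟩ = 0.0000 and ⟨p²⟩ = 14.047.
(Δp)² = 14.047 − (0.0000)² = 14.047.

14.0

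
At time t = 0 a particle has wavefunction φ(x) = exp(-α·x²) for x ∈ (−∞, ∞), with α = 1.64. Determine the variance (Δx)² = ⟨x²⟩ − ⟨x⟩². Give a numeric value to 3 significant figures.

Compute ⟨x⟩ and ⟨x²⟩ separately, then (Δx)² = ⟨x²⟩ − ⟨x⟩².
Gaussian moments: ∫x^(2j)·e^(−2αx²) dx = (2j−1)!!/(4α)^j · √(π/(2α)), odd powers integrate to 0; here √(π/(2α)) = 0.97867.
Normalization: ∫|φ|² dx = 0.97867.
⟨x⟩ = 0.0000 and ⟨x²⟩ = 0.15244.
(Δx)² = 0.15244 − (0.0000)² = 0.15244.

0.152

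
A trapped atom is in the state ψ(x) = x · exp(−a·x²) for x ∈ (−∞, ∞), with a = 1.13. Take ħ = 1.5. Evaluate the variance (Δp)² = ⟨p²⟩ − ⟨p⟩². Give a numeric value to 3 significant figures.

Compute ⟨p⟩ and ⟨p²⟩ separately; (Δp)² = ⟨p²⟩ − ⟨p⟩².
Expand each integrand as polynomial × e^(−2ax²) and use ∫x^(2j)·e^(−2ax²) dx = (2j−1)!!/(4a)^j · √(π/(2a)), odd powers → 0; here √(π/(2a)) = 1.1790. Differentiate with the product rule, d/dx e^(−ax²) = −2ax·e^(−ax²).
Normalization: ∫|ψ|² dx = 0.26084.
⟨p⟩ = 0.0000 and ⟨p²⟩ = 7.6275.
(Δp)² = 7.6275 − (0.0000)² = 7.6275.

7.63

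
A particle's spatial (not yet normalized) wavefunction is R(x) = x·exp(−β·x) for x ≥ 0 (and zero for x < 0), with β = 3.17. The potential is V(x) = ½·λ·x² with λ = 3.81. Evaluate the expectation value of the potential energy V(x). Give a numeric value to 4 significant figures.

0.5687

⟨V⟩ = ∫ V(x)·|R|² dx / ∫|R|² dx.
Every integrand reduces to terms xʲ·e^(−2βx) on [0, ∞); use ∫₀^∞ xʲ·e^(−2βx) dx = j!/(2β)^(j+1).
State is unnormalized: ∫|R|² dx = 0.0078481, and ∫R*·V(x)·R dx = 0.0044633, so ⟨V⟩ = 0.0044633 / 0.0078481.
⟨V⟩ = 0.56872.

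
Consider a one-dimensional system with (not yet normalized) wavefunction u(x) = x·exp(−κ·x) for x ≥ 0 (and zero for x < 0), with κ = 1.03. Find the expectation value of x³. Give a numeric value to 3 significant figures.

⟨x³⟩ = ∫ x³·|u|² dx / ∫|u|² dx (integrals over the domain).
Every integrand reduces to terms xʲ·e^(−2κx) on [0, ∞); use ∫₀^∞ xʲ·e^(−2κx) dx = j!/(2κ)^(j+1).
State is unnormalized: ∫|u|² dx = 0.22879, and ∫u*·x³·u dx = 1.5703, so ⟨x³⟩ = 1.5703 / 0.22879.
⟨x³⟩ = 6.8636.

6.86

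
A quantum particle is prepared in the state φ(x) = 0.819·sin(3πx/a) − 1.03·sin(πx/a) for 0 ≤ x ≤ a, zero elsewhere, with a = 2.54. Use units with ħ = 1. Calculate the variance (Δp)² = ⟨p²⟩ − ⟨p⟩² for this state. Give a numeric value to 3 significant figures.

6.27

Compute ⟨p⟩ and ⟨p²⟩ separately; (Δp)² = ⟨p²⟩ − ⟨p⟩².
d²/dx² sin(jπx/a) = −(jπ/a)²·sin(jπx/a); on 0 ≤ x ≤ a, ∫sin²(jπx/a) dx = a/2 and ∫sin(jπx/a)·sin(lπx/a) dx = 0 for j ≠ l, so only diagonal terms survive in ∫|φ|² and ∫φ·φ″; ∫φ·φ′ dx = [φ²/2] between the walls = 0.
Normalization: ∫|φ|² dx = 2.1992.
⟨p⟩ = 0.0000 and ⟨p²⟩ = 6.2703.
(Δp)² = 6.2703 − (0.0000)² = 6.2703.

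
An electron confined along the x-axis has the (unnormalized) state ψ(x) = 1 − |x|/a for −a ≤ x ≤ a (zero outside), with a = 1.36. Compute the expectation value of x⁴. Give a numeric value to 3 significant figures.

0.0977

⟨x⁴⟩ = ∫ x⁴·|ψ|² dx / ∫|ψ|² dx (integrals over the domain).
ψ is even, so ∫ over [−a, a] = 2∫₀ᵃ with ψ = 1 − x/a there: ∫₀ᵃ (1 − x/a)² dx = a/3, ∫₀ᵃ x²(1 − x/a)² dx = a³/30, ∫₀ᵃ x⁴(1 − x/a)² dx = a⁵/105.
State is unnormalized: ∫|ψ|² dx = 0.90667, and ∫ψ*·x⁴·ψ dx = 0.088621, so ⟨x⁴⟩ = 0.088621 / 0.90667.
⟨x⁴⟩ = 0.097743.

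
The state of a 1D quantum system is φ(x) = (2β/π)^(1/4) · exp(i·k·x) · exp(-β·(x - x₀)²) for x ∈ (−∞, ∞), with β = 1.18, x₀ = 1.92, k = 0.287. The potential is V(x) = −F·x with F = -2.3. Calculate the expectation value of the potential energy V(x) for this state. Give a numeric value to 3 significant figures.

⟨V⟩ = ∫ V(x)·|φ|² dx.
Gaussian moments (u = x − x₀): ∫u^(2j)·e^(−2βu²) du = (2j−1)!!/(4β)^j · √(π/(2β)), odd powers integrate to 0; here √(π/(2β)) = 1.1538.
⟨V⟩ = 4.4160.

4.42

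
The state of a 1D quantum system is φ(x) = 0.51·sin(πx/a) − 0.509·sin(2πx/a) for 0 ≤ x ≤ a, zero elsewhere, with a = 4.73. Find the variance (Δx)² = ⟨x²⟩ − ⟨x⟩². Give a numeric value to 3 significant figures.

0.429

Compute ⟨x⟩ and ⟨x²⟩ separately, then (Δx)² = ⟨x²⟩ − ⟨x⟩².
On 0 ≤ x ≤ a (j ≠ l): ∫sin²(jπx/a) dx = a/2, ∫sin(jπx/a)·sin(lπx/a) dx = 0; diagonal moments ∫x·sin²(jπx/a) dx = a²/4, ∫x²·sin²(jπx/a) dx = a³·(1/6 − 1/(4j²π²)); cross terms ∫x·sin(jπx/a)·sin(lπx/a) dx = 0 for j + l even and −4jla²/(π²(j² − l²)²) for j + l odd, ∫x²·sin(jπx/a)·sin(lπx/a) dx = (−1)^(j+l)·4jla³/(π²(j² − l²)²); higher powers the same way via product-to-sum and parts.
Normalization: ∫|φ|² dx = 1.2279.
⟨x⟩ = 3.2170 and ⟨x²⟩ = 10.778.
(Δx)² = 10.778 − (3.2170)² = 0.42929.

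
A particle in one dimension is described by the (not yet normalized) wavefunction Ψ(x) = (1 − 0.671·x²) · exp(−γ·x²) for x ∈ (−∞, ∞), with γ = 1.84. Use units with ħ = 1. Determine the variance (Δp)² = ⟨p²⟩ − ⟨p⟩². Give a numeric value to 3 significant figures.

Compute ⟨p⟩ and ⟨p²⟩ separately; (Δp)² = ⟨p²⟩ − ⟨p⟩².
Expand each integrand as polynomial × e^(−2γx²) and use ∫x^(2j)·e^(−2γx²) dx = (2j−1)!!/(4γ)^j · √(π/(2γ)), odd powers → 0; here √(π/(2γ)) = 0.92396. Differentiate with the product rule, d/dx e^(−γx²) = −2γx·e^(−γx²).
Normalization: ∫|Ψ|² dx = 0.77852.
⟨p⟩ = 0.0000 and ⟨p²⟩ = 2.7089.
(Δp)² = 2.7089 − (0.0000)² = 2.7089.

2.71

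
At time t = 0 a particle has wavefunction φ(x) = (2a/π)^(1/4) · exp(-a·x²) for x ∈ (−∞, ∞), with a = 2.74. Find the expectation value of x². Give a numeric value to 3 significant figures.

⟨x²⟩ = ∫ x²·|φ|² dx (integrals over the domain).
Gaussian moments: ∫x^(2j)·e^(−2ax²) dx = (2j−1)!!/(4a)^j · √(π/(2a)), odd powers integrate to 0; here √(π/(2a)) = 0.75715.
⟨x²⟩ = 0.091241.

0.0912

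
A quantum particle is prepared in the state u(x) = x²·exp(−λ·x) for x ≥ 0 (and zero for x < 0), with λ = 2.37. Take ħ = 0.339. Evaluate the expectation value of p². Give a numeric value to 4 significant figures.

p² u = −ħ² d²u/dx²; ⟨p²⟩ = −ħ² ∫ u*·u'' dx / ∫|u|² dx.
Differentiate x²·exp(−λ·x) with the product rule; every integrand then reduces to terms xʲ·e^(−2λx) on [0, ∞), with ∫₀^∞ xʲ·e^(−2λx) dx = j!/(2λ)^(j+1).
State is unnormalized: ∫|u|² dx = 0.010030, and ∫u*·(−ħ² u'') dx = 0.0021582, so ⟨p²⟩ = 0.0021582 / 0.010030.
⟨p²⟩ = 0.21517.

0.2152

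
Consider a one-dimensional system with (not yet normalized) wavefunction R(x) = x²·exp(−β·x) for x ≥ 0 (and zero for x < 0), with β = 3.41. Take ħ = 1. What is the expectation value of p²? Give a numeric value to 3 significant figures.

p² R = −ħ² d²R/dx²; ⟨p²⟩ = −ħ² ∫ R*·R'' dx / ∫|R|² dx.
Differentiate x²·exp(−β·x) with the product rule; every integrand then reduces to terms xʲ·e^(−2βx) on [0, ∞), with ∫₀^∞ xʲ·e^(−2βx) dx = j!/(2β)^(j+1).
State is unnormalized: ∫|R|² dx = 0.0016266, and ∫R*·(−ħ² R'') dx = 0.0063049, so ⟨p²⟩ = 0.0063049 / 0.0016266.
⟨p²⟩ = 3.8760.

3.88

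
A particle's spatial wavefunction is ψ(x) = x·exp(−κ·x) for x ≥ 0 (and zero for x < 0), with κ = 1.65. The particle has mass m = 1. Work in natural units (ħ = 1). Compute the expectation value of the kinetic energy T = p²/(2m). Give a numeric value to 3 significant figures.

T = −(ħ²/2m) d²/dx², so ⟨T⟩ = −(ħ²/2m) ∫ ψ*·ψ'' dx / ∫|ψ|² dx; with m = 1.
Differentiate x·exp(−κ·x) with the product rule; every integrand then reduces to terms xʲ·e^(−2κx) on [0, ∞), with ∫₀^∞ xʲ·e^(−2κx) dx = j!/(2κ)^(j+1).
State is unnormalized: ∫|ψ|² dx = 0.055653, and ∫ψ*·(−ħ²/2m · ψ'') dx = 0.075758, so ⟨T⟩ = 0.075758 / 0.055653.
⟨T⟩ = 1.3613.

1.36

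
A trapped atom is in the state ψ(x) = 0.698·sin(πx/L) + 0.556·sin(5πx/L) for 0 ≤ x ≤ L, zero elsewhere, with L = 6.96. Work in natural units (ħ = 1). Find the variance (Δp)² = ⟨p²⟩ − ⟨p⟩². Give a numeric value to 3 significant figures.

2.10

Compute ⟨p⟩ and ⟨p²⟩ separately; (Δp)² = ⟨p²⟩ − ⟨p⟩².
d²/dx² sin(jπx/L) = −(jπ/L)²·sin(jπx/L); on 0 ≤ x ≤ L, ∫sin²(jπx/L) dx = L/2 and ∫sin(jπx/L)·sin(lπx/L) dx = 0 for j ≠ l, so only diagonal terms survive in ∫|ψ|² and ∫ψ·ψ″; ∫ψ·ψ′ dx = [ψ²/2] between the walls = 0.
Normalization: ∫|ψ|² dx = 2.7713.
⟨p⟩ = 0.0000 and ⟨p²⟩ = 2.1019.
(Δp)² = 2.1019 − (0.0000)² = 2.1019.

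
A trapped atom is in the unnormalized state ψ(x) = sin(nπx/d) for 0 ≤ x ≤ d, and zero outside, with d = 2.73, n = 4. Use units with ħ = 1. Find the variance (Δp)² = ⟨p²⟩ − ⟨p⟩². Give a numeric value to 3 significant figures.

21.2

Compute ⟨p⟩ and ⟨p²⟩ separately; (Δp)² = ⟨p²⟩ − ⟨p⟩².
d/dx sin(nπx/d) = (nπ/d)·cos(nπx/d) and d²/dx² sin(nπx/d) = −(nπ/d)²·sin(nπx/d); on 0 ≤ x ≤ d, ∫sin²(nπx/d) dx = d/2 and ∫sin(nπx/d)·cos(nπx/d) dx = 0.
Normalization: ∫|ψ|² dx = 1.3650.
⟨p⟩ = 0.0000 and ⟨p²⟩ = 21.188.
(Δp)² = 21.188 − (0.0000)² = 21.188.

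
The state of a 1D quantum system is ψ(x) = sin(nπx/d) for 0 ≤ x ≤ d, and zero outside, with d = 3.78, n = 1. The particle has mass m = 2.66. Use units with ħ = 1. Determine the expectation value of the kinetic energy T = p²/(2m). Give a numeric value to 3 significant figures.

0.130

T = −(ħ²/2m) d²/dx², so ⟨T⟩ = −(ħ²/2m) ∫ ψ*·ψ'' dx / ∫|ψ|² dx; with m = 2.66.
d/dx sin(nπx/d) = (nπ/d)·cos(nπx/d) and d²/dx² sin(nπx/d) = −(nπ/d)²·sin(nπx/d); on 0 ≤ x ≤ d, ∫sin²(nπx/d) dx = d/2 and ∫sin(nπx/d)·cos(nπx/d) dx = 0.
State is unnormalized: ∫|ψ|² dx = 1.8900, and ∫ψ*·(−ħ²/2m · ψ'') dx = 0.24540, so ⟨T⟩ = 0.24540 / 1.8900.
⟨T⟩ = 0.12984.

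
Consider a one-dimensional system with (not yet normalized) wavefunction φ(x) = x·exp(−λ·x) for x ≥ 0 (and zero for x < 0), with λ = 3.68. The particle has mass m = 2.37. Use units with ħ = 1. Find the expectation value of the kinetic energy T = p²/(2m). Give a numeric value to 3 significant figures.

2.86

T = −(ħ²/2m) d²/dx², so ⟨T⟩ = −(ħ²/2m) ∫ φ*·φ'' dx / ∫|φ|² dx; with m = 2.37.
Differentiate x·exp(−λ·x) with the product rule; every integrand then reduces to terms xʲ·e^(−2λx) on [0, ∞), with ∫₀^∞ xʲ·e^(−2λx) dx = j!/(2λ)^(j+1).
State is unnormalized: ∫|φ|² dx = 0.0050165, and ∫φ*·(−ħ²/2m · φ'') dx = 0.014332, so ⟨T⟩ = 0.014332 / 0.0050165.
⟨T⟩ = 2.8570.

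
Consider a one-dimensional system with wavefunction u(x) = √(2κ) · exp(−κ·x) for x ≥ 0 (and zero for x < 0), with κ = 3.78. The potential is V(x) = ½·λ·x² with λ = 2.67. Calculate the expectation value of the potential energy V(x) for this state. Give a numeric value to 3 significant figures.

0.0467

⟨V⟩ = ∫ V(x)·|u|² dx.
Every integrand reduces to terms xʲ·e^(−2κx) on [0, ∞); use ∫₀^∞ xʲ·e^(−2κx) dx = j!/(2κ)^(j+1).
⟨V⟩ = 0.046716.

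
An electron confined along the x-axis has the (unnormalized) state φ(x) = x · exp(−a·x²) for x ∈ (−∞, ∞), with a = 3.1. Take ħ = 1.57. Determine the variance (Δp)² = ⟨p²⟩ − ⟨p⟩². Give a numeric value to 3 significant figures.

22.9

Compute ⟨p⟩ and ⟨p²⟩ separately; (Δp)² = ⟨p²⟩ − ⟨p⟩².
Expand each integrand as polynomial × e^(−2ax²) and use ∫x^(2j)·e^(−2ax²) dx = (2j−1)!!/(4a)^j · √(π/(2a)), odd powers → 0; here √(π/(2a)) = 0.71183. Differentiate with the product rule, d/dx e^(−ax²) = −2ax·e^(−ax²).
Normalization: ∫|φ|² dx = 0.057406.
⟨p⟩ = 0.0000 and ⟨p²⟩ = 22.924.
(Δp)² = 22.924 − (0.0000)² = 22.924.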